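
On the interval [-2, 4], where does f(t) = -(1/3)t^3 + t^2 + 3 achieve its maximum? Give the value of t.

Differentiating, f'(t) = -t^2 + 2t; which vanishes at t = 0 and t = 2.
Evaluating at the critical points and endpoints: f(-2) = 29/3,  f(0) = 3,  f(2) = 13/3,  f(4) = -7/3.
Hence the absolute maximum is 29/3 at t = -2.

-2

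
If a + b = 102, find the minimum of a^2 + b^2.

5202

With a + b = 102, a^2 + b^2 = a^2 + (102 − a)^2.
The derivative 2a − 2(102 − a) = 4a − 204 vanishes at a = 51; second derivative 4 > 0, a minimum.
The minimum is 2·(51)^2 = 5202.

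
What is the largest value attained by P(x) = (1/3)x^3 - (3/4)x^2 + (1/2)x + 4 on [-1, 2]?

Differentiating, P'(x) = x^2 - (3/2)x + 1/2; which vanishes at x = 1/2 and x = 1.
Evaluating at the critical points and endpoints: P(-1) = 29/12; P(1/2) = 197/48; P(1) = 49/12; P(2) = 14/3.
The maximum over the interval is 14/3, attained at x = 2.

14/3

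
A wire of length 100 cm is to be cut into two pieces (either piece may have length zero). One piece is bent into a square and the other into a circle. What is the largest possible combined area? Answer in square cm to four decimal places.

Let x be the length used for the square. Square side x/4; circle radius (100−x)/(2π).
A(x) = (x/4)² + π·((100−x)/(2π))² = x²/16 + (100−x)²/(4π) for 0 ≤ x ≤ 100. A'(x) = x/8 − (100−x)/(2π) = 0 gives x = 4·100/(π+4) ≈ 56.0099.
A'' > 0, so the interior critical point is a minimum; the maximum is at an endpoint. A(0) = 795.7747 and A(100) = 625.0000, so the largest area is 795.7747.

795.7747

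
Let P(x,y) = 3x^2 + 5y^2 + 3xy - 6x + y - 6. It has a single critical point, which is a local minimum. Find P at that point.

-169/17

∂P/∂x = 6x + 3y - 6 = 0 and ∂P/∂y = 3x + 10y + 1 = 0, so (x, y) = (21/17, -8/17).
The Hessian has P_{xx} = 6, P_{yy} = 10, P_{xy} = 3, giving D = 51 > 0 with P_{xx} > 0, so the point is a local minimum.
P(21/17, -8/17) = -169/17.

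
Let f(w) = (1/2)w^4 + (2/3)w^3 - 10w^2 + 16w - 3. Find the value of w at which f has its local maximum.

1

f'(w) = 2w^3 + 2w^2 - 20w + 16 = 0 at w = -4, 1, 2.
Second-derivative test with f''(w) = 6w^2 + 4w - 20: f''(-4) = 60 > 0 ⇒ local minimum; f''(1) = -10 < 0 ⇒ local maximum; f''(2) = 12 > 0 ⇒ local minimum.
So the local maximum value is f(1) = 25/6.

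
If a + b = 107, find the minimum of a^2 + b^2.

With a + b = 107, a^2 + b^2 = a^2 + (107 − a)^2.
The derivative 2a − 2(107 − a) = 4a − 214 vanishes at a = 107/2; second derivative 4 > 0, a minimum.
The minimum is 2·(107/2)^2 = 11449/2.

11449/2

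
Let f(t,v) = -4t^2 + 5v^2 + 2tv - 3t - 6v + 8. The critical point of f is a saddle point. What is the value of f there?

∂f/∂t = -8t + 2v - 3 = 0 and ∂f/∂v = 2t + 10v - 6 = 0, so (t, v) = (-3/14, 9/14).
The Hessian has f_{tt} = -8, f_{vv} = 10, f_{tv} = 2, giving D = -84 < 0, so the point is a saddle point.
f(-3/14, 9/14) = 179/28.

179/28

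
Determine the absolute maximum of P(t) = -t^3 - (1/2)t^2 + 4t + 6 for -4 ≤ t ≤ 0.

46

Differentiating, P'(t) = -3t^2 - t + 4; whose only zero in [-4, 0] is t = -4/3.
Compare values at every candidate in [-4, 0]: P(-4) = 46, P(-4/3) = 58/27, P(0) = 6.
Hence the absolute maximum is 46 at t = -4.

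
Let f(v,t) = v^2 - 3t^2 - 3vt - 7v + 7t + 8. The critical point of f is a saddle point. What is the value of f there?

∂f/∂v = 2v - 3t - 7 = 0 and ∂f/∂t = -3v - 6t + 7 = 0, so (v, t) = (3, -1/3).
The Hessian has f_{vv} = 2, f_{tt} = -6, f_{vt} = -3, giving D = -21 < 0, so the point is a saddle point.
f(3, -1/3) = -11/3.

-11/3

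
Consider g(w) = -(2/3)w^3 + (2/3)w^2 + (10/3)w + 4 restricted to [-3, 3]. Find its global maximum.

The derivative is -2w^2 + (4/3)w + 10/3, which vanishes at w = -1 and w = 5/3.
Candidates: g(-3) = 18,  g(-1) = 2,  g(5/3) = 674/81,  g(3) = 2.
The maximum over the interval is 18, attained at w = -3.

18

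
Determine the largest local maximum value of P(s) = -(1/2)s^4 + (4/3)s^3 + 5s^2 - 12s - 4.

Critical points: P'(s) = -2s^3 + 4s^2 + 10s - 12 vanishes at s = -2, 1, 3.
Since P''(s) = -6s^2 + 8s + 10, we get P''(-2) = -30 < 0 ⇒ local maximum; P''(1) = 12 > 0 ⇒ local minimum; P''(3) = -20 < 0 ⇒ local maximum.
So the largest local maximum value is P(-2) = 64/3.

64/3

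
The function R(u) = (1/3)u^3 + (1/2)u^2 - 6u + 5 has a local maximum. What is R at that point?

37/2

R'(u) = u^2 + u - 6. Setting R'(u) = 0 gives u ∈ {-3, 2}.
R''(u) = 2u + 1. R''(-3) = -5 < 0 ⇒ local maximum; R''(2) = 5 > 0 ⇒ local minimum.
Thus R has its local maximum at u = -3, with value 37/2.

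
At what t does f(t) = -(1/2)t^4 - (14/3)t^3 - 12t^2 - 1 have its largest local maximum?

0

f'(t) = -2t^3 - 14t^2 - 24t. Setting f'(t) = 0 gives t ∈ {-4, -3, 0}.
Since f''(t) = -6t^2 - 28t - 24, we get f''(-4) = -8 < 0 ⇒ local maximum; f''(-3) = 6 > 0 ⇒ local minimum; f''(0) = -24 < 0 ⇒ local maximum.
So the largest local maximum value is f(0) = -1.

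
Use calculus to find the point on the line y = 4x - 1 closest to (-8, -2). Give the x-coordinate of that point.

Minimize D(x)^2 = (x + 8)^2 + (4x + 1)^2.
d/dx[D^2] = 2(x + 8) + 2·4·(4x + 1) = 0 ⇒ x = -12/17.
Then y = -65/17 and the distance is √(961/17) ≈ 7.5186.

-12/17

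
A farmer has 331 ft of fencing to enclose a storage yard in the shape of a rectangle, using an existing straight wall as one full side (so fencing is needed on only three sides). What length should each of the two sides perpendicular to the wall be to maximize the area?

Let the sides perpendicular to the wall have length x and the parallel side y, so 2x + y = 331 and the area is A = xy = x(331 − 2x).
A'(x) = 331 − 4x = 0 gives x = 331/4, and A''(x) = −4 < 0 confirms a maximum.
Then y = 331 − 2·331/4 = 331/2 and A = 109561/8.

331/4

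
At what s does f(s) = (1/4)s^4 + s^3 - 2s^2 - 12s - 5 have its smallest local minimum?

f'(s) = s^3 + 3s^2 - 4s - 12 = 0 at s = -3, -2, 2.
f''(s) = 3s^2 + 6s - 4. f''(-3) = 5 > 0 ⇒ local minimum; f''(-2) = -4 < 0 ⇒ local maximum; f''(2) = 20 > 0 ⇒ local minimum.
So the smallest local minimum value is f(2) = -25.

2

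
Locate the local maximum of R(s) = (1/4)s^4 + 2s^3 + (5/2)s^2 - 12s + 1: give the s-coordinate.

-3

R'(s) = s^3 + 6s^2 + 5s - 12 = 0 at s = -4, -3, 1.
Second-derivative test with R''(s) = 3s^2 + 12s + 5: R''(-4) = 5 > 0 ⇒ local minimum; R''(-3) = -4 < 0 ⇒ local maximum; R''(1) = 20 > 0 ⇒ local minimum.
So the local maximum value is R(-3) = 103/4.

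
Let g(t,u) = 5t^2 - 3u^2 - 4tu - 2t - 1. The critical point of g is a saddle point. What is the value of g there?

-22/19

∂g/∂t = 10t - 4u - 2 = 0 and ∂g/∂u = -4t - 6u = 0, so (t, u) = (3/19, -2/19).
The Hessian has g_{tt} = 10, g_{uu} = -6, g_{tu} = -4, giving D = -76 < 0, so the point is a saddle point.
g(3/19, -2/19) = -22/19.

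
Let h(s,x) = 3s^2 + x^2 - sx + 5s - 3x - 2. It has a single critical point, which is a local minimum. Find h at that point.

-59/11

∂h/∂s = 6s - x + 5 = 0 and ∂h/∂x = -s + 2x - 3 = 0, so (s, x) = (-7/11, 13/11).
The Hessian has h_{ss} = 6, h_{xx} = 2, h_{sx} = -1, giving D = 11 > 0 with h_{ss} > 0, so the point is a local minimum.
h(-7/11, 13/11) = -59/11.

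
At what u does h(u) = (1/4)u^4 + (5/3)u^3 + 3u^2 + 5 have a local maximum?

-2

h'(u) = u^3 + 5u^2 + 6u = 0 at u = -3, -2, 0.
Second-derivative test with h''(u) = 3u^2 + 10u + 6: h''(-3) = 3 > 0 ⇒ local minimum; h''(-2) = -2 < 0 ⇒ local maximum; h''(0) = 6 > 0 ⇒ local minimum.
The local maximum is h(-2) = 23/3.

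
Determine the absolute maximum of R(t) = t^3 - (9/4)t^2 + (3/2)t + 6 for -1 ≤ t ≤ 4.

40

Differentiating, R'(t) = 3t^2 - (9/2)t + 3/2; which vanishes at t = 1/2 and t = 1.
Compare values at every candidate in [-1, 4]: R(-1) = 5/4; R(1/2) = 101/16; R(1) = 25/4; R(4) = 40.
The maximum over the interval is 40, attained at t = 4.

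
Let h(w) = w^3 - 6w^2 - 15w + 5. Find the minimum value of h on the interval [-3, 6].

-95

The derivative is 3w^2 - 12w - 15, which vanishes at w = -1 and w = 5.
Evaluating at the critical points and endpoints: h(-3) = -31, h(-1) = 13, h(5) = -95, h(6) = -85.
Hence the absolute minimum is -95 at w = 5.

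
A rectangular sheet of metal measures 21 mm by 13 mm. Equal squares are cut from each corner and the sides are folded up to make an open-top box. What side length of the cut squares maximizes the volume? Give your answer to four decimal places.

2.6071

With cut size x, the volume is V(x) = x(21 − 2x)(13 − 2x) for 0 < x < 6.5.
V'(x) = 12x^2 − 136x + 273. Setting V'(x) = 0 gives x ≈ 2.6071 (the root in (0, 6.5)).
V''(x) = 24x − 136 is negative there, so this is the maximum; V ≈ 320.4258.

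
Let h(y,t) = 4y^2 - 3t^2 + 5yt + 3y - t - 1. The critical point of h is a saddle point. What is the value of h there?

∂h/∂y = 8y + 5t + 3 = 0 and ∂h/∂t = 5y - 6t - 1 = 0, so (y, t) = (-13/73, -23/73).
The Hessian has h_{yy} = 8, h_{tt} = -6, h_{yt} = 5, giving D = -73 < 0, so the point is a saddle point.
h(-13/73, -23/73) = -81/73.

-81/73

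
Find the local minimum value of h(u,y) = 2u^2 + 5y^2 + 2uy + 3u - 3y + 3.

3/4

∂h/∂u = 4u + 2y + 3 = 0 and ∂h/∂y = 2u + 10y - 3 = 0, so (u, y) = (-1, 1/2).
The Hessian has h_{uu} = 4, h_{yy} = 10, h_{uy} = 2, giving D = 36 > 0 with h_{uu} > 0, so the point is a local minimum.
h(-1, 1/2) = 3/4.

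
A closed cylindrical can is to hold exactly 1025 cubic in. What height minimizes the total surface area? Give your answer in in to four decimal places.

With radius r and height h, πr²h = 1025 so h = 1025/(πr²), and S(r) = 2πr² + 2πrh = 2πr² + 2·1025/r.
S'(r) = 4πr − 2·1025/r² = 0 ⇒ r³ = 1025/(2π), so r ≈ 5.4641 and h = 2r ≈ 10.9281.
S''(r) = 4π + 4·1025/r³ > 0, so this is the minimum; S ≈ 562.7694.

10.9281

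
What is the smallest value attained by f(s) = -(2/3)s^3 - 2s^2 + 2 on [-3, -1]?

-2/3

The derivative is -2s^2 - 4s, whose only zero in [-3, -1] is s = -2.
Candidates: f(-3) = 2, f(-2) = -2/3, f(-1) = 2/3.
So the minimum is f(-2) = -2/3.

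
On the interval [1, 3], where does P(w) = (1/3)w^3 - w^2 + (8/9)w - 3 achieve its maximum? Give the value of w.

3

P'(w) = w^2 - 2w + 8/9, whose only zero in [1, 3] is w = 4/3.
Evaluating at the critical points and endpoints: P(1) = -25/9; P(4/3) = -227/81; P(3) = -1/3.
So the maximum is P(3) = -1/3.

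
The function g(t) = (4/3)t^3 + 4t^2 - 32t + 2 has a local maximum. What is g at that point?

Critical points: g'(t) = 4t^2 + 8t - 32 vanishes at t = -4, 2.
g''(t) = 8t + 8. g''(-4) = -24 < 0 ⇒ local maximum; g''(2) = 24 > 0 ⇒ local minimum.
Thus g has its local maximum at t = -4, with value 326/3.

326/3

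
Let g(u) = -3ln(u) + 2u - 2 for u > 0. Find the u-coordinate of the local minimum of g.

g'(u) = -3/u + 2 = 0 gives u = 3/2.
g''(u) = 3/u², which is positive for u > 0, so this is a local minimum.
g(3/2) = -3·ln(3/2) + 3 - 2 ≈ -0.2164.

3/2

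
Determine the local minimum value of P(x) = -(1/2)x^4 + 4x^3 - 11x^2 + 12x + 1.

5

P'(x) = -2x^3 + 12x^2 - 22x + 12 = 0 at x = 1, 2, 3.
P''(x) = -6x^2 + 24x - 22. P''(1) = -4 < 0 ⇒ local maximum; P''(2) = 2 > 0 ⇒ local minimum; P''(3) = -4 < 0 ⇒ local maximum.
Thus P has its local minimum at x = 2, with value 5.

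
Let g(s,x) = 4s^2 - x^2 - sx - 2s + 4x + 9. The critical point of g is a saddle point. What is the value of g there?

205/17

∂g/∂s = 8s - x - 2 = 0 and ∂g/∂x = -s - 2x + 4 = 0, so (s, x) = (8/17, 30/17).
The Hessian has g_{ss} = 8, g_{xx} = -2, g_{sx} = -1, giving D = -17 < 0, so the point is a saddle point.
g(8/17, 30/17) = 205/17.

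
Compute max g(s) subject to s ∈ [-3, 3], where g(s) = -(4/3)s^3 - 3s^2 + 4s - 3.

Differentiating, g'(s) = -4s^2 - 6s + 4; which vanishes at s = -2 and s = 1/2.
Evaluating at the critical points and endpoints: g(-3) = -6,  g(-2) = -37/3,  g(1/2) = -23/12,  g(3) = -54.
So the maximum is g(1/2) = -23/12.

-23/12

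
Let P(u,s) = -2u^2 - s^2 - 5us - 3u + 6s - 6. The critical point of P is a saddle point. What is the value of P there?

∂P/∂u = -4u - 5s - 3 = 0 and ∂P/∂s = -5u - 2s + 6 = 0, so (u, s) = (36/17, -39/17).
The Hessian has P_{uu} = -4, P_{ss} = -2, P_{us} = -5, giving D = -17 < 0, so the point is a saddle point.
P(36/17, -39/17) = -273/17.

-273/17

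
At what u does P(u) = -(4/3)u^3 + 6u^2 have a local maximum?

3

P'(u) = -4u^2 + 12u = 0 at u = 0, 3.
P''(u) = -8u + 12. P''(0) = 12 > 0 ⇒ local minimum; P''(3) = -12 < 0 ⇒ local maximum.
So the local maximum value is P(3) = 18.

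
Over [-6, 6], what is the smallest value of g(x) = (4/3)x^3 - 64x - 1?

g'(x) = 4x^2 - 64, which vanishes at x = -4 and x = 4.
Candidates: g(-6) = 95,  g(-4) = 509/3,  g(4) = -515/3,  g(6) = -97.
Hence the absolute minimum is -515/3 at x = 4.

-515/3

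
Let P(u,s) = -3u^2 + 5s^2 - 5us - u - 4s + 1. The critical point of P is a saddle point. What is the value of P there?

62/85

∂P/∂u = -6u - 5s - 1 = 0 and ∂P/∂s = -5u + 10s - 4 = 0, so (u, s) = (-6/17, 19/85).
The Hessian has P_{uu} = -6, P_{ss} = 10, P_{us} = -5, giving D = -85 < 0, so the point is a saddle point.
P(-6/17, 19/85) = 62/85.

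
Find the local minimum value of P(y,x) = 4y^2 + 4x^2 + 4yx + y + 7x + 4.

∂P/∂y = 8y + 4x + 1 = 0 and ∂P/∂x = 4y + 8x + 7 = 0, so (y, x) = (5/12, -13/12).
The Hessian has P_{yy} = 8, P_{xx} = 8, P_{yx} = 4, giving D = 48 > 0 with P_{yy} > 0, so the point is a local minimum.
P(5/12, -13/12) = 5/12.

5/12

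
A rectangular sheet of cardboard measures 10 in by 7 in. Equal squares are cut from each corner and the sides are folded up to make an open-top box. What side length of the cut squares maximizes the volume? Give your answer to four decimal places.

1.3520

With cut size x, the volume is V(x) = x(10 − 2x)(7 − 2x) for 0 < x < 3.5.
V'(x) = 12x^2 − 68x + 70. Setting V'(x) = 0 gives x ≈ 1.3520 (the root in (0, 3.5)).
V''(x) = 24x − 68 is negative there, so this is the maximum; V ≈ 42.3766.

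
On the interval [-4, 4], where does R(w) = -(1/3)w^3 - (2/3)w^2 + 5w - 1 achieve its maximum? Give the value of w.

The derivative is -w^2 - (4/3)w + 5, which vanishes at w = -3 and w = 5/3.
Candidates: R(-4) = -31/3,  R(-3) = -13,  R(5/3) = 319/81,  R(4) = -13.
The maximum over the interval is 319/81, attained at w = 5/3.

5/3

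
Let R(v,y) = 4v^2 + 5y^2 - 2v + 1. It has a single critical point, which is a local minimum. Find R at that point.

∂R/∂v = 8v - 2 = 0 and ∂R/∂y = 10y = 0, so (v, y) = (1/4, 0).
The Hessian has R_{vv} = 8, R_{yy} = 10, R_{vy} = 0, giving D = 80 > 0 with R_{vv} > 0, so the point is a local minimum.
R(1/4, 0) = 3/4.

3/4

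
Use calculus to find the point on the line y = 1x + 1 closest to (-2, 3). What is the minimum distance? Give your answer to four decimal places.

Minimize D(x)^2 = (x + 2)^2 + (x - 2)^2.
d/dx[D^2] = 2(x + 2) + 2·1·(x - 2) = 0 ⇒ x = 0.
Then y = 1 and the distance is √(8) ≈ 2.8284.

2.8284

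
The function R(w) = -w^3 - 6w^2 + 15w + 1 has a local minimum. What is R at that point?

R'(w) = -3w^2 - 12w + 15 = 0 at w = -5, 1.
Since R''(w) = -6w - 12, we get R''(-5) = 18 > 0 ⇒ local minimum; R''(1) = -18 < 0 ⇒ local maximum.
Thus R has its local minimum at w = -5, with value -99.

-99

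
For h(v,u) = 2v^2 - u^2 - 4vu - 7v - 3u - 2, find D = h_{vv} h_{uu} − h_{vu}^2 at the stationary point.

∂h/∂v = 4v - 4u - 7 = 0 and ∂h/∂u = -4v - 2u - 3 = 0, so (v, u) = (1/12, -5/3).
The Hessian has h_{vv} = 4, h_{uu} = -2, h_{vu} = -4, giving D = -24 < 0, so the point is a saddle point.
D = (4)·(-2) − (-4)^2 = -24.

-24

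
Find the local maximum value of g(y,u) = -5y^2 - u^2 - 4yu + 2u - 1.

∂g/∂y = -10y - 4u = 0 and ∂g/∂u = -4y - 2u + 2 = 0, so (y, u) = (-2, 5).
The Hessian has g_{yy} = -10, g_{uu} = -2, g_{yu} = -4, giving D = 4 > 0 with g_{yy} < 0, so the point is a local maximum.
g(-2, 5) = 4.

4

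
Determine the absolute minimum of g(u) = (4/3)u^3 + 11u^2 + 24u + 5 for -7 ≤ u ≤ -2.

-244/3

The derivative is 4u^2 + 22u + 24, whose only zero in [-7, -2] is u = -4.
Compare values at every candidate in [-7, -2]: g(-7) = -244/3; g(-4) = -1/3; g(-2) = -29/3.
So the minimum is g(-7) = -244/3.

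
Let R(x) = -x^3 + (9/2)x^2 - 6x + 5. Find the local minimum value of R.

R'(x) = -3x^2 + 9x - 6 = 0 at x = 1, 2.
R''(x) = -6x + 9. R''(1) = 3 > 0 ⇒ local minimum; R''(2) = -3 < 0 ⇒ local maximum.
The local minimum is R(1) = 5/2.

5/2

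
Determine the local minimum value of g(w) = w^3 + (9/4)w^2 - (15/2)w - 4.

Critical points: g'(w) = 3w^2 + (9/2)w - 15/2 vanishes at w = -5/2, 1.
Since g''(w) = 6w + 9/2, we get g''(-5/2) = -21/2 < 0 ⇒ local maximum; g''(1) = 21/2 > 0 ⇒ local minimum.
So the local minimum value is g(1) = -33/4.

-33/4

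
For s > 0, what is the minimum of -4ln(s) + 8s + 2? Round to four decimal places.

f'(s) = -4/s + 8 = 0 gives s = 1/2.
f''(s) = 4/s², which is positive for s > 0, so this is a local minimum.
f(1/2) = -4·ln(1/2) + 4 + 2 ≈ 8.7726.

8.7726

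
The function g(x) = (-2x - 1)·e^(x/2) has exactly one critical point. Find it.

-5/2

g'(x) = (-2)·e^(x/2) + (-2x - 1)·(1/2)·e^(x/2) = (-x - 5/2)·e^(x/2). Since e^(x/2) > 0, the only critical point is x = -5/2.
g''(-5/2) has the same sign as -1 < 0, so this is a local maximum.
g(-5/2) = (4)·e^(-5/4) ≈ 1.1460.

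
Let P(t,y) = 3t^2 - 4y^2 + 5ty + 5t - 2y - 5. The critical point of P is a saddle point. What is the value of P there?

-403/73

∂P/∂t = 6t + 5y + 5 = 0 and ∂P/∂y = 5t - 8y - 2 = 0, so (t, y) = (-30/73, -37/73).
The Hessian has P_{tt} = 6, P_{yy} = -8, P_{ty} = 5, giving D = -73 < 0, so the point is a saddle point.
P(-30/73, -37/73) = -403/73.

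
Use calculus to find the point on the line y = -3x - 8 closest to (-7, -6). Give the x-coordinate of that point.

-13/10

Minimize D(x)^2 = (x + 7)^2 + (-3x - 2)^2.
d/dx[D^2] = 2(x + 7) + 2·(-3)·(-3x - 2) = 0 ⇒ x = -13/10.
Then y = -41/10 and the distance is √(361/10) ≈ 6.0083.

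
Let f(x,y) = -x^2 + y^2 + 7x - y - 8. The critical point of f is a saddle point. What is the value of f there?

4

∂f/∂x = -2x + 7 = 0 and ∂f/∂y = 2y - 1 = 0, so (x, y) = (7/2, 1/2).
The Hessian has f_{xx} = -2, f_{yy} = 2, f_{xy} = 0, giving D = -4 < 0, so the point is a saddle point.
f(7/2, 1/2) = 4.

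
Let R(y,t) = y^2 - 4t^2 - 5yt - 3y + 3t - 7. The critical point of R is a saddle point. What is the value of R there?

-359/41

∂R/∂y = 2y - 5t - 3 = 0 and ∂R/∂t = -5y - 8t + 3 = 0, so (y, t) = (39/41, -9/41).
The Hessian has R_{yy} = 2, R_{tt} = -8, R_{yt} = -5, giving D = -41 < 0, so the point is a saddle point.
R(39/41, -9/41) = -359/41.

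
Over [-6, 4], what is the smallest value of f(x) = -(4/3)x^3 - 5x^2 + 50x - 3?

-634/3

Differentiating, f'(x) = -4x^2 - 10x + 50; which vanishes at x = -5 and x = 5/2.
Candidates: f(-6) = -195, f(-5) = -634/3, f(5/2) = 839/12, f(4) = 95/3.
Hence the absolute minimum is -634/3 at x = -5.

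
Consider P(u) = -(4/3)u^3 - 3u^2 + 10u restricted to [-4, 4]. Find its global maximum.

The derivative is -4u^2 - 6u + 10, which vanishes at u = -5/2 and u = 1.
Evaluating at the critical points and endpoints: P(-4) = -8/3,  P(-5/2) = -275/12,  P(1) = 17/3,  P(4) = -280/3.
So the maximum is P(1) = 17/3.

17/3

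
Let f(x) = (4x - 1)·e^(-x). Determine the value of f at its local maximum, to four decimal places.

1.1460

Differentiating with the product rule gives f'(x) = (-4x + 5)·e^(-x). Since e^(-x) > 0, the only critical point is x = 5/4.
f''(5/4) has the same sign as -4 < 0, so this is a local maximum.
f(5/4) = (4)·e^(-5/4) ≈ 1.1460.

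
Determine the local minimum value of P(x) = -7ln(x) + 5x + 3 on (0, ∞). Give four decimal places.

P'(x) = -7/x + 5 = 0 gives x = 7/5.
P''(x) = 7/x², which is positive for x > 0, so this is a local minimum.
P(7/5) = -7·ln(7/5) + 7 + 3 ≈ 7.6447.

7.6447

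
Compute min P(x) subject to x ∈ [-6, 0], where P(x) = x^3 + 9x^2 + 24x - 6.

-42

The derivative is 3x^2 + 18x + 24, which vanishes at x = -4 and x = -2.
Evaluating at the critical points and endpoints: P(-6) = -42; P(-4) = -22; P(-2) = -26; P(0) = -6.
Hence the absolute minimum is -42 at x = -6.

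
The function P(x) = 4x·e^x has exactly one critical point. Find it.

By the product rule, P'(x) = (4x + 4)·e^x. Since e^x > 0, the only critical point is x = -1.
P''(-1) has the same sign as 4 > 0, so this is a local minimum.
P(-1) = (-4)·e^(-1) ≈ -1.4715.

-1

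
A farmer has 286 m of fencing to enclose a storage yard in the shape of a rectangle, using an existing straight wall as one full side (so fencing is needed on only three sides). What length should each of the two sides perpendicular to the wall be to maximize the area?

Let the sides perpendicular to the wall have length x and the parallel side y, so 2x + y = 286 and the area is A = xy = x(286 − 2x).
A'(x) = 286 − 4x = 0 gives x = 143/2, and A''(x) = −4 < 0 confirms a maximum.
Then y = 286 − 2·143/2 = 143 and A = 20449/2.

143/2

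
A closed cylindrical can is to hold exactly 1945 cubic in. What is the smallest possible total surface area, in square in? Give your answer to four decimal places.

With radius r and height h, πr²h = 1945 so h = 1945/(πr²), and S(r) = 2πr² + 2πrh = 2πr² + 2·1945/r.
S'(r) = 4πr − 2·1945/r² = 0 ⇒ r³ = 1945/(2π), so r ≈ 6.7647 and h = 2r ≈ 13.5293.
S''(r) = 4π + 4·1945/r³ > 0, so this is the minimum; S ≈ 862.5699.

862.5699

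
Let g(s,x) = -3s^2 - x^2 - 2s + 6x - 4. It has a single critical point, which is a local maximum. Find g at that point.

∂g/∂s = -6s - 2 = 0 and ∂g/∂x = -2x + 6 = 0, so (s, x) = (-1/3, 3).
The Hessian has g_{ss} = -6, g_{xx} = -2, g_{sx} = 0, giving D = 12 > 0 with g_{ss} < 0, so the point is a local maximum.
g(-1/3, 3) = 16/3.

16/3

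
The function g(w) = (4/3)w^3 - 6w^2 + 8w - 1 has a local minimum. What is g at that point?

Critical points: g'(w) = 4w^2 - 12w + 8 vanishes at w = 1, 2.
Since g''(w) = 8w - 12, we get g''(1) = -4 < 0 ⇒ local maximum; g''(2) = 4 > 0 ⇒ local minimum.
Thus g has its local minimum at w = 2, with value 5/3.

5/3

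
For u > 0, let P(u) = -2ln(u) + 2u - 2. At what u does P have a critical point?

P'(u) = -2/u + 2 = 0 gives u = 1.
P''(u) = 2/u², which is positive for u > 0, so this is a local minimum.
P(1) = -2·ln(1) + 2 - 2 ≈ 0.0000.

1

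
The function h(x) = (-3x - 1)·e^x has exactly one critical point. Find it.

h'(x) = (-3)·e^x + (-3x - 1)·1·e^x = (-3x - 4)·e^x. Since e^x > 0, the only critical point is x = -4/3.
h''(-4/3) has the same sign as -3 < 0, so this is a local maximum.
h(-4/3) = (3)·e^(-4/3) ≈ 0.7908.

-4/3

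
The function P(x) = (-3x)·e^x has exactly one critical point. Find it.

By the product rule, P'(x) = (-3x - 3)·e^x. Since e^x > 0, the only critical point is x = -1.
P''(-1) has the same sign as -3 < 0, so this is a local maximum.
P(-1) = (3)·e^(-1) ≈ 1.1036.

-1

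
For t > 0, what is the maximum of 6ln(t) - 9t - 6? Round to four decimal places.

R'(t) = 6/t − 9 = 0 gives t = 2/3.
R''(t) = -6/t², which is negative for t > 0, so this is a local maximum.
R(2/3) = 6·ln(2/3) - 6 - 6 ≈ -14.4328.

-14.4328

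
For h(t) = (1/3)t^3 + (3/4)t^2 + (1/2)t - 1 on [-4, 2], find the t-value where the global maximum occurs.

h'(t) = t^2 + (3/2)t + 1/2, which vanishes at t = -1 and t = -1/2.
Compare values at every candidate in [-4, 2]: h(-4) = -37/3, h(-1) = -13/12, h(-1/2) = -53/48, h(2) = 17/3.
So the maximum is h(2) = 17/3.

2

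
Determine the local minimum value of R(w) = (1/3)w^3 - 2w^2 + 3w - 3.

R'(w) = w^2 - 4w + 3. Setting R'(w) = 0 gives w ∈ {1, 3}.
R''(w) = 2w - 4. R''(1) = -2 < 0 ⇒ local maximum; R''(3) = 2 > 0 ⇒ local minimum.
The local minimum is R(3) = -3.

-3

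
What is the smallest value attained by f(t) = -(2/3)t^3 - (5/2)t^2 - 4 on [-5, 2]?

Differentiating, f'(t) = -2t^2 - 5t; which vanishes at t = -5/2 and t = 0.
Compare values at every candidate in [-5, 2]: f(-5) = 101/6; f(-5/2) = -221/24; f(0) = -4; f(2) = -58/3.
Hence the absolute minimum is -58/3 at t = 2.

-58/3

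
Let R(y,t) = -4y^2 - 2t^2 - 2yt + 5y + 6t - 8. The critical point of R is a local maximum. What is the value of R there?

∂R/∂y = -8y - 2t + 5 = 0 and ∂R/∂t = -2y - 4t + 6 = 0, so (y, t) = (2/7, 19/14).
The Hessian has R_{yy} = -8, R_{tt} = -4, R_{yt} = -2, giving D = 28 > 0 with R_{yy} < 0, so the point is a local maximum.
R(2/7, 19/14) = -45/14.

-45/14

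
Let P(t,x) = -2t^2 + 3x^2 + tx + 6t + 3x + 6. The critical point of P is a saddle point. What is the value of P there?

∂P/∂t = -4t + x + 6 = 0 and ∂P/∂x = t + 6x + 3 = 0, so (t, x) = (33/25, -18/25).
The Hessian has P_{tt} = -4, P_{xx} = 6, P_{tx} = 1, giving D = -25 < 0, so the point is a saddle point.
P(33/25, -18/25) = 222/25.

222/25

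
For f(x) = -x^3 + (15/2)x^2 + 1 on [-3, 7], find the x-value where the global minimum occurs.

The derivative is -3x^2 + 15x, which vanishes at x = 0 and x = 5.
Compare values at every candidate in [-3, 7]: f(-3) = 191/2, f(0) = 1, f(5) = 127/2, f(7) = 51/2.
The minimum over the interval is 1, attained at x = 0.

0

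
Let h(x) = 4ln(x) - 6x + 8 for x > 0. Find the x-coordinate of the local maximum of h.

2/3

h'(x) = 4/x − 6 = 0 gives x = 2/3.
h''(x) = -4/x², which is negative for x > 0, so this is a local maximum.
h(2/3) = 4·ln(2/3) - 4 + 8 ≈ 2.3781.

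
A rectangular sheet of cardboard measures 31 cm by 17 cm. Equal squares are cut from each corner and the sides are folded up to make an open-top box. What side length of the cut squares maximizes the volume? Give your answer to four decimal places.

With cut size x, the volume is V(x) = x(31 − 2x)(17 − 2x) for 0 < x < 8.5.
V'(x) = 12x^2 − 192x + 527. Setting V'(x) = 0 gives x ≈ 3.5186 (the root in (0, 8.5)).
V''(x) = 24x − 192 is negative there, so this is the maximum; V ≈ 840.0185.

3.5186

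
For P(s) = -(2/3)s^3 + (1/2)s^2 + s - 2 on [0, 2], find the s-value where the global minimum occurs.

2

Differentiating, P'(s) = -2s^2 + s + 1; whose only zero in [0, 2] is s = 1.
Compare values at every candidate in [0, 2]: P(0) = -2,  P(1) = -7/6,  P(2) = -10/3.
The minimum over the interval is -10/3, attained at s = 2.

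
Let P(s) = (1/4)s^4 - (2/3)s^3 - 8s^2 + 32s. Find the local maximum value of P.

P'(s) = s^3 - 2s^2 - 16s + 32. Setting P'(s) = 0 gives s ∈ {-4, 2, 4}.
Second-derivative test with P''(s) = 3s^2 - 4s - 16: P''(-4) = 48 > 0 ⇒ local minimum; P''(2) = -12 < 0 ⇒ local maximum; P''(4) = 16 > 0 ⇒ local minimum.
So the local maximum value is P(2) = 92/3.

92/3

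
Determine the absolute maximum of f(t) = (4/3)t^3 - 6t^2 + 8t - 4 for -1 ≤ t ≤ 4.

52/3

f'(t) = 4t^2 - 12t + 8, which vanishes at t = 1 and t = 2.
Evaluating at the critical points and endpoints: f(-1) = -58/3,  f(1) = -2/3,  f(2) = -4/3,  f(4) = 52/3.
The maximum over the interval is 52/3, attained at t = 4.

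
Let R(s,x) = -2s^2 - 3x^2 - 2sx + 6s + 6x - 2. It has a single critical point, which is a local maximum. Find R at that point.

17/5

∂R/∂s = -4s - 2x + 6 = 0 and ∂R/∂x = -2s - 6x + 6 = 0, so (s, x) = (6/5, 3/5).
The Hessian has R_{ss} = -4, R_{xx} = -6, R_{sx} = -2, giving D = 20 > 0 with R_{ss} < 0, so the point is a local maximum.
R(6/5, 3/5) = 17/5.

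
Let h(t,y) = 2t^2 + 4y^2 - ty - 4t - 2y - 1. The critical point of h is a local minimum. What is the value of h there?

-111/31

∂h/∂t = 4t - y - 4 = 0 and ∂h/∂y = -t + 8y - 2 = 0, so (t, y) = (34/31, 12/31).
The Hessian has h_{tt} = 4, h_{yy} = 8, h_{ty} = -1, giving D = 31 > 0 with h_{tt} > 0, so the point is a local minimum.
h(34/31, 12/31) = -111/31.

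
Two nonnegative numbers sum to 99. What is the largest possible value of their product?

With x + y = 99, the product is P(x) = x(99 − x).
P'(x) = 99 − 2x = 0 gives x = 99/2; P'' = −2 < 0, so this is the maximum.
P = 99/2·99/2 = 9801/4.

9801/4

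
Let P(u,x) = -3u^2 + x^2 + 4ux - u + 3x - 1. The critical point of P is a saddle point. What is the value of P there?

∂P/∂u = -6u + 4x - 1 = 0 and ∂P/∂x = 4u + 2x + 3 = 0, so (u, x) = (-1/2, -1/2).
The Hessian has P_{uu} = -6, P_{xx} = 2, P_{ux} = 4, giving D = -28 < 0, so the point is a saddle point.
P(-1/2, -1/2) = -3/2.

-3/2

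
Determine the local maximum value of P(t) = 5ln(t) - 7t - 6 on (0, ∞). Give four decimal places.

-12.6824

P'(t) = 5/t − 7 = 0 gives t = 5/7.
P''(t) = -5/t², which is negative for t > 0, so this is a local maximum.
P(5/7) = 5·ln(5/7) - 5 - 6 ≈ -12.6824.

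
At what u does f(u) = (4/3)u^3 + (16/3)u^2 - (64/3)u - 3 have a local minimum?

4/3

f'(u) = 4u^2 + (32/3)u - 64/3. Setting f'(u) = 0 gives u ∈ {-4, 4/3}.
Since f''(u) = 8u + 32/3, we get f''(-4) = -64/3 < 0 ⇒ local maximum; f''(4/3) = 64/3 > 0 ⇒ local minimum.
So the local minimum value is f(4/3) = -1523/81.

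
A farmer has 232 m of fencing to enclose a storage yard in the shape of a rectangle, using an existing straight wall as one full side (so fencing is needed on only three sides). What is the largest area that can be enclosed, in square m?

Let the sides perpendicular to the wall have length x and the parallel side y, so 2x + y = 232 and the area is A = xy = x(232 − 2x).
A'(x) = 232 − 4x = 0 gives x = 58, and A''(x) = −4 < 0 confirms a maximum.
Then y = 232 − 2·58 = 116 and A = 6728.

6728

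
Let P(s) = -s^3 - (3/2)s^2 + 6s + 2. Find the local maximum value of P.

11/2

P'(s) = -3s^2 - 3s + 6 = 0 at s = -2, 1.
P''(s) = -6s - 3. P''(-2) = 9 > 0 ⇒ local minimum; P''(1) = -9 < 0 ⇒ local maximum.
Thus P has its local maximum at s = 1, with value 11/2.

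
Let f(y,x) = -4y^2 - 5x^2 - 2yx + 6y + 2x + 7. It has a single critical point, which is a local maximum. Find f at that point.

176/19

∂f/∂y = -8y - 2x + 6 = 0 and ∂f/∂x = -2y - 10x + 2 = 0, so (y, x) = (14/19, 1/19).
The Hessian has f_{yy} = -8, f_{xx} = -10, f_{yx} = -2, giving D = 76 > 0 with f_{yy} < 0, so the point is a local maximum.
f(14/19, 1/19) = 176/19.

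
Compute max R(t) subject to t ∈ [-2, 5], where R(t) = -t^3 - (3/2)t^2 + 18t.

22

The derivative is -3t^2 - 3t + 18, whose only zero in [-2, 5] is t = 2.
Evaluating at the critical points and endpoints: R(-2) = -34, R(2) = 22, R(5) = -145/2.
The maximum over the interval is 22, attained at t = 2.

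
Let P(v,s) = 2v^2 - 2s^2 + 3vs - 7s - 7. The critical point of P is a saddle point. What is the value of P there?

∂P/∂v = 4v + 3s = 0 and ∂P/∂s = 3v - 4s - 7 = 0, so (v, s) = (21/25, -28/25).
The Hessian has P_{vv} = 4, P_{ss} = -4, P_{vs} = 3, giving D = -25 < 0, so the point is a saddle point.
P(21/25, -28/25) = -77/25.

-77/25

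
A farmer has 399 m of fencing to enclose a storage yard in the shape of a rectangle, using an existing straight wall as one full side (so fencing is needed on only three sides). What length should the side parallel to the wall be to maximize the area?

399/2

Let the sides perpendicular to the wall have length x and the parallel side y, so 2x + y = 399 and the area is A = xy = x(399 − 2x).
A'(x) = 399 − 4x = 0 gives x = 399/4, and A''(x) = −4 < 0 confirms a maximum.
Then y = 399 − 2·399/4 = 399/2 and A = 159201/8.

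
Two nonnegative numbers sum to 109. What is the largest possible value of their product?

11881/4

With x + y = 109, the product is P(x) = x(109 − x).
P'(x) = 109 − 2x = 0 gives x = 109/2; P'' = −2 < 0, so this is the maximum.
P = 109/2·109/2 = 11881/4.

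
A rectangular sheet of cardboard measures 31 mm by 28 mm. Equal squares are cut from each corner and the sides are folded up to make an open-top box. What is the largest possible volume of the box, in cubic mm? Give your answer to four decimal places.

With cut size x, the volume is V(x) = x(31 − 2x)(28 − 2x) for 0 < x < 14.
V'(x) = 12x^2 − 236x + 868. Setting V'(x) = 0 gives x ≈ 4.8976 (the root in (0, 14)).
V''(x) = 24x − 236 is negative there, so this is the maximum; V ≈ 1890.6163.

1890.6163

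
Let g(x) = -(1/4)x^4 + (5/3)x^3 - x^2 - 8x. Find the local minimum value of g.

-32/3

g'(x) = -x^3 + 5x^2 - 2x - 8. Setting g'(x) = 0 gives x ∈ {-1, 2, 4}.
g''(x) = -3x^2 + 10x - 2. g''(-1) = -15 < 0 ⇒ local maximum; g''(2) = 6 > 0 ⇒ local minimum; g''(4) = -10 < 0 ⇒ local maximum.
The local minimum is g(2) = -32/3.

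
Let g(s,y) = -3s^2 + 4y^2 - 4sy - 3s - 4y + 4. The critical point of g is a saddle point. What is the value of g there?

∂g/∂s = -6s - 4y - 3 = 0 and ∂g/∂y = -4s + 8y - 4 = 0, so (s, y) = (-5/8, 3/16).
The Hessian has g_{ss} = -6, g_{yy} = 8, g_{sy} = -4, giving D = -64 < 0, so the point is a saddle point.
g(-5/8, 3/16) = 73/16.

73/16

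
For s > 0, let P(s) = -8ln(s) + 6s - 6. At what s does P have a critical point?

P'(s) = -8/s + 6 = 0 gives s = 4/3.
P''(s) = 8/s², which is positive for s > 0, so this is a local minimum.
P(4/3) = -8·ln(4/3) + 8 - 6 ≈ -0.3015.

4/3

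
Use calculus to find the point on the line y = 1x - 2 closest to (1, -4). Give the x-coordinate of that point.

-1/2

Minimize D(x)^2 = (x - 1)^2 + (x + 2)^2.
d/dx[D^2] = 2(x - 1) + 2·1·(x + 2) = 0 ⇒ x = -1/2.
Then y = -5/2 and the distance is √(9/2) ≈ 2.1213.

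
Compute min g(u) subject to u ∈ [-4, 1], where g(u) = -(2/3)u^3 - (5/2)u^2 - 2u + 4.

g'(u) = -2u^2 - 5u - 2, which vanishes at u = -2 and u = -1/2.
Evaluating at the critical points and endpoints: g(-4) = 44/3,  g(-2) = 10/3,  g(-1/2) = 107/24,  g(1) = -7/6.
The minimum over the interval is -7/6, attained at u = 1.

-7/6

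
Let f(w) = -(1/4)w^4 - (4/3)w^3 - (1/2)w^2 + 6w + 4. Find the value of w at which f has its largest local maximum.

f'(w) = -w^3 - 4w^2 - w + 6 = 0 at w = -3, -2, 1.
Since f''(w) = -3w^2 - 8w - 1, we get f''(-3) = -4 < 0 ⇒ local maximum; f''(-2) = 3 > 0 ⇒ local minimum; f''(1) = -12 < 0 ⇒ local maximum.
So the largest local maximum value is f(1) = 95/12.

1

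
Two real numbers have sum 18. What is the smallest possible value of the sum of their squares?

162

With a + b = 18, a^2 + b^2 = a^2 + (18 − a)^2.
The derivative 2a − 2(18 − a) = 4a − 36 vanishes at a = 9; second derivative 4 > 0, a minimum.
The minimum is 2·(9)^2 = 162.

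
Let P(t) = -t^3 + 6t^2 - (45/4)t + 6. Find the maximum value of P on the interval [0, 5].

6

P'(t) = -3t^2 + 12t - 45/4, which vanishes at t = 3/2 and t = 5/2.
Evaluating at the critical points and endpoints: P(0) = 6, P(3/2) = -3/4, P(5/2) = -1/4, P(5) = -101/4.
Hence the absolute maximum is 6 at t = 0.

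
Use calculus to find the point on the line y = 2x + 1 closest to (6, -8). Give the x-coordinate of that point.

-12/5

Minimize D(x)^2 = (x - 6)^2 + (2x + 9)^2.
d/dx[D^2] = 2(x - 6) + 2·2·(2x + 9) = 0 ⇒ x = -12/5.
Then y = -19/5 and the distance is √(441/5) ≈ 9.3915.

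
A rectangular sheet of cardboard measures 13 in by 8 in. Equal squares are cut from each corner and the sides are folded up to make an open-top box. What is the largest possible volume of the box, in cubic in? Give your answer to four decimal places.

With cut size x, the volume is V(x) = x(13 − 2x)(8 − 2x) for 0 < x < 4.
V'(x) = 12x^2 − 84x + 104. Setting V'(x) = 0 gives x ≈ 1.6070 (the root in (0, 4)).
V''(x) = 24x − 84 is negative there, so this is the maximum; V ≈ 75.2651.

75.2651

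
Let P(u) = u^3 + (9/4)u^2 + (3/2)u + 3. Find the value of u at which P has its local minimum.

P'(u) = 3u^2 + (9/2)u + 3/2. Setting P'(u) = 0 gives u ∈ {-1, -1/2}.
Since P''(u) = 6u + 9/2, we get P''(-1) = -3/2 < 0 ⇒ local maximum; P''(-1/2) = 3/2 > 0 ⇒ local minimum.
The local minimum is P(-1/2) = 43/16.

-1/2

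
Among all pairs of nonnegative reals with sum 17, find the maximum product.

With x + y = 17, the product is P(x) = x(17 − x).
P'(x) = 17 − 2x = 0 gives x = 17/2; P'' = −2 < 0, so this is the maximum.
P = 17/2·17/2 = 289/4.

289/4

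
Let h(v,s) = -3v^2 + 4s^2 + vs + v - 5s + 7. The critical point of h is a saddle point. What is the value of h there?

277/49

∂h/∂v = -6v + s + 1 = 0 and ∂h/∂s = v + 8s - 5 = 0, so (v, s) = (13/49, 29/49).
The Hessian has h_{vv} = -6, h_{ss} = 8, h_{vs} = 1, giving D = -49 < 0, so the point is a saddle point.
h(13/49, 29/49) = 277/49.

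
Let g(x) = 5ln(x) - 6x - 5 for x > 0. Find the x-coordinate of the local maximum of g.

5/6

g'(x) = 5/x − 6 = 0 gives x = 5/6.
g''(x) = -5/x², which is negative for x > 0, so this is a local maximum.
g(5/6) = 5·ln(5/6) - 5 - 5 ≈ -10.9116.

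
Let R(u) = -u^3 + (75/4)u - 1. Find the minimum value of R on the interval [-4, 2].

-129/4

The derivative is -3u^2 + 75/4, whose only zero in [-4, 2] is u = -5/2.
Evaluating at the critical points and endpoints: R(-4) = -12,  R(-5/2) = -129/4,  R(2) = 57/2.
So the minimum is R(-5/2) = -129/4.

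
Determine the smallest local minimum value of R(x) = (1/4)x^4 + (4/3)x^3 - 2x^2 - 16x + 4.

-64/3

R'(x) = x^3 + 4x^2 - 4x - 16 = 0 at x = -4, -2, 2.
Since R''(x) = 3x^2 + 8x - 4, we get R''(-4) = 12 > 0 ⇒ local minimum; R''(-2) = -8 < 0 ⇒ local maximum; R''(2) = 24 > 0 ⇒ local minimum.
Thus R has its smallest local minimum at x = 2, with value -64/3.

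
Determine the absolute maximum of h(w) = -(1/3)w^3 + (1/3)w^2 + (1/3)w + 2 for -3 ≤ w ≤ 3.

The derivative is -w^2 + (2/3)w + 1/3, which vanishes at w = -1/3 and w = 1.
Compare values at every candidate in [-3, 3]: h(-3) = 13, h(-1/3) = 157/81, h(1) = 7/3, h(3) = -3.
So the maximum is h(-3) = 13.

13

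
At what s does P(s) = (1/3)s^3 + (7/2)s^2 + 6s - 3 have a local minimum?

Critical points: P'(s) = s^2 + 7s + 6 vanishes at s = -6, -1.
P''(s) = 2s + 7. P''(-6) = -5 < 0 ⇒ local maximum; P''(-1) = 5 > 0 ⇒ local minimum.
Thus P has its local minimum at s = -1, with value -35/6.

-1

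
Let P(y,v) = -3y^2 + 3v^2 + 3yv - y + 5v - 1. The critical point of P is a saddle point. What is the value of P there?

-34/15

∂P/∂y = -6y + 3v - 1 = 0 and ∂P/∂v = 3y + 6v + 5 = 0, so (y, v) = (-7/15, -3/5).
The Hessian has P_{yy} = -6, P_{vv} = 6, P_{yv} = 3, giving D = -45 < 0, so the point is a saddle point.
P(-7/15, -3/5) = -34/15.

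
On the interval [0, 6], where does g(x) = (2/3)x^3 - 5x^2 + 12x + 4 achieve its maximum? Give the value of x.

The derivative is 2x^2 - 10x + 12, which vanishes at x = 2 and x = 3.
Evaluating at the critical points and endpoints: g(0) = 4,  g(2) = 40/3,  g(3) = 13,  g(6) = 40.
The maximum over the interval is 40, attained at x = 6.

6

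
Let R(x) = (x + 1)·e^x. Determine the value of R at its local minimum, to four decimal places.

-0.1353

By the product rule, R'(x) = (x + 2)·e^x. Since e^x > 0, the only critical point is x = -2.
R''(-2) has the same sign as 1 > 0, so this is a local minimum.
R(-2) = (-1)·e^(-2) ≈ -0.1353.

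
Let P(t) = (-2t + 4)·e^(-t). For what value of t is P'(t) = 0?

3

P'(t) = (-2)·e^(-t) + (-2t + 4)·(-1)·e^(-t) = (2t - 6)·e^(-t). Since e^(-t) > 0, the only critical point is t = 3.
P''(3) has the same sign as 2 > 0, so this is a local minimum.
P(3) = (-2)·e^(-3) ≈ -0.0996.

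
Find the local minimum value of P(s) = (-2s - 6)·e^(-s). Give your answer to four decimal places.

Differentiating with the product rule gives P'(s) = (2s + 4)·e^(-s). Since e^(-s) > 0, the only critical point is s = -2.
P''(-2) has the same sign as 2 > 0, so this is a local minimum.
P(-2) = (-2)·e^(2) ≈ -14.7781.

-14.7781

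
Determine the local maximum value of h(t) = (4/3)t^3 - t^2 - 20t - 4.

64/3

h'(t) = 4t^2 - 2t - 20. Setting h'(t) = 0 gives t ∈ {-2, 5/2}.
h''(t) = 8t - 2. h''(-2) = -18 < 0 ⇒ local maximum; h''(5/2) = 18 > 0 ⇒ local minimum.
The local maximum is h(-2) = 64/3.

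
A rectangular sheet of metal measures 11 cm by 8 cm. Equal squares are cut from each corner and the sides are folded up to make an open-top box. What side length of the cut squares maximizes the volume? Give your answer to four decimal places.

With cut size x, the volume is V(x) = x(11 − 2x)(8 − 2x) for 0 < x < 4.
V'(x) = 12x^2 − 76x + 88. Setting V'(x) = 0 gives x ≈ 1.5252 (the root in (0, 4)).
V''(x) = 24x − 76 is negative there, so this is the maximum; V ≈ 60.0126.

1.5252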